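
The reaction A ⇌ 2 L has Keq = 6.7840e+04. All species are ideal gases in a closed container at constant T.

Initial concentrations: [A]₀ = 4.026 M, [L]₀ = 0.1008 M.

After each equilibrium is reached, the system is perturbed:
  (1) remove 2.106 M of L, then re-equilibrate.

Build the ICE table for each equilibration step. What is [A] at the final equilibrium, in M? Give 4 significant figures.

[A]_eq = 5.3878e-04 M

Q₀ = 0.002524 vs Keq = 6.7840e+04 ⇒ Q<K, forward
Step 1:
                   A          L
  init         4.026     0.1008
  Δ           -4.025       8.05
  eq      9.7931e-04      8.151
  solve Keq expr → x = 4.025; check Q = 6.7840e+04
Then remove 2.106 M of L.
Step 2:
                   A          L
  init    9.7931e-04      6.045
  Δ       -4.4053e-04 8.8106e-04
  eq      5.3878e-04      6.046
  solve Keq expr → x = 4.4053e-04; check Q = 6.7840e+04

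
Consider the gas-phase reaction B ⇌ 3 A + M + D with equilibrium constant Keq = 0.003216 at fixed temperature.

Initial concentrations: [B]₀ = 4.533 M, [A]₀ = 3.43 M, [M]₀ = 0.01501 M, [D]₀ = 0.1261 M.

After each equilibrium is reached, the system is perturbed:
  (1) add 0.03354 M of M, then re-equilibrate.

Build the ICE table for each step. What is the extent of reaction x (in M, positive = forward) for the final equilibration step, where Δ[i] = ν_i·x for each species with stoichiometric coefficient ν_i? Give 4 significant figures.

x = -0.03184 M

Q₀ = 0.01685 vs Keq = 0.003216 ⇒ Q>K, reverse
Step 1:
                   B          A          M          D
  init         4.533       3.43    0.01501     0.1261
  Δ          0.01174   -0.03523   -0.01174   -0.01174
  eq           4.545      3.395   0.003267     0.1144
  solve Keq expr → x = -0.01174; check Q = 0.003216
Then add 0.03354 M of M.
Step 2:
                   B          A          M          D
  init         4.545      3.395    0.03681     0.1144
  Δ          0.03184   -0.09552   -0.03184   -0.03184
  eq           4.577      3.299   0.004967    0.08252
  solve Keq expr → x = -0.03184; check Q = 0.003216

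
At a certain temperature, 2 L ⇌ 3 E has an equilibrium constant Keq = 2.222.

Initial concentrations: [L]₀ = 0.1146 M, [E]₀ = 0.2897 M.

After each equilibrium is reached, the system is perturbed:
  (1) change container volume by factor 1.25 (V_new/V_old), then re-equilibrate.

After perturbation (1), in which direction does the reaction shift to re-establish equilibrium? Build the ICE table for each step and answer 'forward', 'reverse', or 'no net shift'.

Direction: forward

Q₀ = 1.851 vs Keq = 2.222 ⇒ Q<K, forward
Step 1:
                   L          E
  init        0.1146     0.2897
  Δ        -0.005497   0.008246
  eq          0.1091     0.2979
  solve Keq expr → x = 0.002749; check Q = 2.222
Then change container volume by factor 1.25 (V_new/V_old).
Step 2:
                   L          E
  init       0.08728     0.2384
  Δ        -0.005287    0.00793
  eq           0.082     0.2463
  solve Keq expr → x = 0.002643; check Q = 2.222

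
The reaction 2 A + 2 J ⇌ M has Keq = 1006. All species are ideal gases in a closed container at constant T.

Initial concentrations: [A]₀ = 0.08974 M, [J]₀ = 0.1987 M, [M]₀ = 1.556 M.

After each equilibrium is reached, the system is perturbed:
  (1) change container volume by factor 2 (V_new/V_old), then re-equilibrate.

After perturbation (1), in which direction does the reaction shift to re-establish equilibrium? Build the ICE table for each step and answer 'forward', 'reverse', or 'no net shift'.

Q₀ = 4894 vs Keq = 1006 ⇒ Q>K, reverse
Step 1:
                  A         J         M
  I         0.08974    0.1987     1.556
  C          0.0605    0.0605  -0.03025
  E          0.1502    0.2592     1.526
  solve Keq expr → x = -0.03025; check Q = 1006
Then change container volume by factor 2 (V_new/V_old).
Step 2:
                  A         J         M
  I         0.07512    0.1296    0.7629
  C         0.06406   0.06406  -0.03203
  E          0.1392    0.1937    0.7308
  solve Keq expr → x = -0.03203; check Q = 1006

Direction: reverse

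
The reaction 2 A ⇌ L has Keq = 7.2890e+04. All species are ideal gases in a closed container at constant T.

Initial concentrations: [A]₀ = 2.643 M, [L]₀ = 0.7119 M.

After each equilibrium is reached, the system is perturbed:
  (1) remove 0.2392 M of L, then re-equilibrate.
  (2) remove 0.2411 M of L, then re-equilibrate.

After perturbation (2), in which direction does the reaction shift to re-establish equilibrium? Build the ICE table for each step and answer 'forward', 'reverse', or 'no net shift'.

Q₀ = 0.1019 vs Keq = 7.2890e+04 ⇒ Q<K, forward
Step 1:
                   A          L
  init         2.643     0.7119
  Δ           -2.638      1.319
  eq        0.005278      2.031
  solve Keq expr → x = 1.319; check Q = 7.2890e+04
Then remove 0.2392 M of L.
Step 2:
                   A          L
  init      0.005278      1.792
  Δ       -3.2038e-04 1.6019e-04
  eq        0.004958      1.792
  solve Keq expr → x = 1.6019e-04; check Q = 7.2890e+04
Then remove 0.2411 M of L.
Step 3:
                   A          L
  init      0.004958      1.551
  Δ       -3.4537e-04 1.7268e-04
  eq        0.004613      1.551
  solve Keq expr → x = 1.7268e-04; check Q = 7.2890e+04

Direction: forward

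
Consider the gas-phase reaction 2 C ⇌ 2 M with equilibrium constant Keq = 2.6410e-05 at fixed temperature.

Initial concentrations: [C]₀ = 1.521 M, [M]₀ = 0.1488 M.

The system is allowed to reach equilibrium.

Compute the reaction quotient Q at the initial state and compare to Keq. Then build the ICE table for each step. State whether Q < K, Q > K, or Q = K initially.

Q₀ = 0.009571 vs Keq = 2.6410e-05 ⇒ Q>K, reverse
Step 1:
                    C           M
  Initial       1.521      0.1488
  Change       0.1403     -0.1403
  Equil         1.661    0.008537
  solve Keq expr → x = -0.07013; check Q = 2.6410e-05

Q₀ = 0.009571; Q > K (proceeds reverse)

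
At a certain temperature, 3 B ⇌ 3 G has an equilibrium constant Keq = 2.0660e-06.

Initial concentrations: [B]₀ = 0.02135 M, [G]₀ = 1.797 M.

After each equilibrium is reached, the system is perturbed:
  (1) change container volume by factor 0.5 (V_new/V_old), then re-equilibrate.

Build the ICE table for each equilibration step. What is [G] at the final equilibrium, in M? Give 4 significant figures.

Q₀ = 5.9628e+05 vs Keq = 2.0660e-06 ⇒ Q>K, reverse
Step 1:
                    B           G
  Initial     0.02135       1.797
  Change        1.774      -1.774
  Equil         1.795     0.02287
  solve Keq expr → x = -0.5914; check Q = 2.0660e-06
Then change container volume by factor 0.5 (V_new/V_old).
Step 2:
                    B           G
  Initial       3.591     0.04574
  Change            0           0
  Equil         3.591     0.04574
  solve Keq expr → x = 0; check Q = 2.0660e-06

[G]_eq = 0.04574 M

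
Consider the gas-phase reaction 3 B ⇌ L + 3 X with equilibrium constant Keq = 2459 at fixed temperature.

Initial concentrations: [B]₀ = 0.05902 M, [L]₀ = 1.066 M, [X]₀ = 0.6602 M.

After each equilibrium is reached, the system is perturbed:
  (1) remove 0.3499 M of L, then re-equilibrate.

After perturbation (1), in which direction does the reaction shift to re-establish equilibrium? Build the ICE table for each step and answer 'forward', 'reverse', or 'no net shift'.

Direction: forward

Q₀ = 1492 vs Keq = 2459 ⇒ Q<K, forward
Step 1:
                  B         L         X
  I         0.05902     1.066    0.6602
  C       -0.008376  0.002792  0.008376
  E         0.05064     1.069    0.6686
  solve Keq expr → x = 0.002792; check Q = 2459
Then remove 0.3499 M of L.
Step 2:
                  B         L         X
  I         0.05064    0.7189    0.6686
  C       -0.005843  0.001948  0.005843
  E          0.0448    0.7208    0.6744
  solve Keq expr → x = 0.001948; check Q = 2459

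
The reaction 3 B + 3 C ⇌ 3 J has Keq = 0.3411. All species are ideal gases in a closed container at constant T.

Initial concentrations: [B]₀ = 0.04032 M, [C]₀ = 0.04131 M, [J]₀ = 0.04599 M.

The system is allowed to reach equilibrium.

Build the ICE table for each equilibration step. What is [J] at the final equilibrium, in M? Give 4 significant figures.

[J]_eq = 0.004709 M

Q₀ = 2.1051e+04 vs Keq = 0.3411 ⇒ Q>K, reverse
Step 1:
                   B          C          J
  I          0.04032    0.04131    0.04599
  C          0.04128    0.04128   -0.04128
  E           0.0816    0.08259   0.004709
  solve Keq expr → x = -0.01376; check Q = 0.3411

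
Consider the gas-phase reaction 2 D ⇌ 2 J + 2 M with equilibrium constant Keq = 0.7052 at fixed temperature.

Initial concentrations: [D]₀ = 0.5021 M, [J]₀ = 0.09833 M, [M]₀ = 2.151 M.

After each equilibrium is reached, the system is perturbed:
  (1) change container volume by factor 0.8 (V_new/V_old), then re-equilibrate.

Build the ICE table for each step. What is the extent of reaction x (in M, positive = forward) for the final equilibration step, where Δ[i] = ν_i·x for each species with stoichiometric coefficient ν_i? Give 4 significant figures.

x = -0.01509 M

Q₀ = 0.1774 vs Keq = 0.7052 ⇒ Q<K, forward
Step 1:
                  D         J         M
  I          0.5021   0.09833     2.151
  C        -0.06659   0.06659   0.06659
  E          0.4355    0.1649     2.218
  solve Keq expr → x = 0.03329; check Q = 0.7052
Then change container volume by factor 0.8 (V_new/V_old).
Step 2:
                  D         J         M
  I          0.5444    0.2061     2.772
  C         0.03017  -0.03017  -0.03017
  E          0.5746     0.176     2.742
  solve Keq expr → x = -0.01509; check Q = 0.7052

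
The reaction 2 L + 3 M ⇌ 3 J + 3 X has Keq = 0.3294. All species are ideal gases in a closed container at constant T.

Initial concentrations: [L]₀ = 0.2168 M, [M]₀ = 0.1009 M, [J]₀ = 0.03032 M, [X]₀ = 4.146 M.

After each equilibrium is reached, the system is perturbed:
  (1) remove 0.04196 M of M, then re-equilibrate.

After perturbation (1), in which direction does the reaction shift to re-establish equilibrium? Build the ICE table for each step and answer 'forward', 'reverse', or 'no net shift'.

Direction: reverse

Q₀ = 41.14 vs Keq = 0.3294 ⇒ Q>K, reverse
Step 1:
                   L          M          J          X
  I           0.2168     0.1009    0.03032      4.146
  C          0.01501    0.02252   -0.02252   -0.02252
  E           0.2318     0.1234     0.0078      4.123
  solve Keq expr → x = -0.007507; check Q = 0.3294
Then remove 0.04196 M of M.
Step 2:
                   L          M          J          X
  I           0.2318    0.08146     0.0078      4.123
  C         0.001645   0.002468  -0.002468  -0.002468
  E           0.2335    0.08393   0.005333      4.121
  solve Keq expr → x = -8.2259e-04; check Q = 0.3294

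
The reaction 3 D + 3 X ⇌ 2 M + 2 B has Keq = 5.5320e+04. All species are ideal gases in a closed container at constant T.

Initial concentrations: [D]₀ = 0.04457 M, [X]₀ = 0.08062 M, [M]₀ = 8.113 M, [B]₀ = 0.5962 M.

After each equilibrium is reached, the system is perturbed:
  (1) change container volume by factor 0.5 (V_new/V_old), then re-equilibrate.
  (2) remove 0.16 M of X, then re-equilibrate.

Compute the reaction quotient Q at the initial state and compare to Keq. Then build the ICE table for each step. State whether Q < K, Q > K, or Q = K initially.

Q₀ = 5.0430e+08 vs Keq = 5.5320e+04 ⇒ Q>K, reverse
Step 1:
                  D         X         M         B
  I         0.04457   0.08062     8.113    0.5962
  C          0.1898    0.1898   -0.1265   -0.1265
  E          0.2343    0.2704     7.986    0.4697
  solve Keq expr → x = -0.06325; check Q = 5.5320e+04
Then change container volume by factor 0.5 (V_new/V_old).
Step 2:
                  D         X         M         B
  I          0.4687    0.5408     15.97    0.9394
  C         -0.0943   -0.0943   0.06287   0.06287
  E          0.3744    0.4465     16.04     1.002
  solve Keq expr → x = 0.03143; check Q = 5.5320e+04
Then remove 0.16 M of X.
Step 3:
                  D         X         M         B
  I          0.3744    0.2865     16.04     1.002
  C         0.07362   0.07362  -0.04908  -0.04908
  E           0.448    0.3601     15.99    0.9532
  solve Keq expr → x = -0.02454; check Q = 5.5320e+04

Q₀ = 5.0430e+08; Q > K (proceeds reverse)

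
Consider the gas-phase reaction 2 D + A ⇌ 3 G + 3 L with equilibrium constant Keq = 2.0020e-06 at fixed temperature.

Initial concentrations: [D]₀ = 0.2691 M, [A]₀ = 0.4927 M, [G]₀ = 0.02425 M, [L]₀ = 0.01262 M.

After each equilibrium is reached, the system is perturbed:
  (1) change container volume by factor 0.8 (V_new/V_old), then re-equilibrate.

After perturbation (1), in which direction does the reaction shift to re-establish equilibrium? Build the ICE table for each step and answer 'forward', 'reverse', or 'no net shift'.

Q₀ = 8.0335e-10 vs Keq = 2.0020e-06 ⇒ Q<K, forward
Step 1:
                   D          A          G          L
  init        0.2691     0.4927    0.02425    0.01262
  Δ         -0.02903   -0.01451    0.04354    0.04354
  eq          0.2401     0.4782    0.06779    0.05616
  solve Keq expr → x = 0.01451; check Q = 2.0020e-06
Then change container volume by factor 0.8 (V_new/V_old).
Step 2:
                   D          A          G          L
  init        0.3001     0.5977    0.08474     0.0702
  Δ         0.005111   0.002555  -0.007666  -0.007666
  eq          0.3052     0.6003    0.07707    0.06253
  solve Keq expr → x = -0.002555; check Q = 2.0020e-06

Direction: reverse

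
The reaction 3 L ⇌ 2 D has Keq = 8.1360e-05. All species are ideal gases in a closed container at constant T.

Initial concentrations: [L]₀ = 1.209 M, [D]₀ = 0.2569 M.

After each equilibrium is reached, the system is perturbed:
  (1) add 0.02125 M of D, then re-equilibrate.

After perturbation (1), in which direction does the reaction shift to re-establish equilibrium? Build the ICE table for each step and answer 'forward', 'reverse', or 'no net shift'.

Direction: reverse

Q₀ = 0.03735 vs Keq = 8.1360e-05 ⇒ Q>K, reverse
Step 1:
                    L           D
  Initial       1.209      0.2569
  Change       0.3588     -0.2392
  Equil         1.568     0.01771
  solve Keq expr → x = -0.1196; check Q = 8.1360e-05
Then add 0.02125 M of D.
Step 2:
                    L           D
  Initial       1.568     0.03896
  Change      0.03108    -0.02072
  Equil         1.599     0.01824
  solve Keq expr → x = -0.01036; check Q = 8.1360e-05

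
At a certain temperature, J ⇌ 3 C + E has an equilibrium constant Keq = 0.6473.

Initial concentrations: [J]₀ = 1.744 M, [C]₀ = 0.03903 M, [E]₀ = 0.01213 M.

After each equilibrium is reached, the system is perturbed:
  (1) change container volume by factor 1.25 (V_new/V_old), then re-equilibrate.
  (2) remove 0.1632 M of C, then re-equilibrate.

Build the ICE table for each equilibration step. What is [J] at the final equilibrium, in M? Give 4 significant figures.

Q₀ = 4.1353e-07 vs Keq = 0.6473 ⇒ Q<K, forward
Step 1:
                   J          C          E
  I            1.744    0.03903    0.01213
  C          -0.4101       1.23     0.4101
  E            1.334      1.269     0.4222
  solve Keq expr → x = 0.4101; check Q = 0.6473
Then change container volume by factor 1.25 (V_new/V_old).
Step 2:
                   J          C          E
  I            1.067      1.015     0.3378
  C         -0.05625     0.1688    0.05625
  E            1.011      1.184      0.394
  solve Keq expr → x = 0.05625; check Q = 0.6473
Then remove 0.1632 M of C.
Step 3:
                   J          C          E
  I            1.011      1.021      0.394
  C         -0.03773     0.1132    0.03773
  E           0.9731      1.134     0.4318
  solve Keq expr → x = 0.03773; check Q = 0.6473

[J]_eq = 0.9731 M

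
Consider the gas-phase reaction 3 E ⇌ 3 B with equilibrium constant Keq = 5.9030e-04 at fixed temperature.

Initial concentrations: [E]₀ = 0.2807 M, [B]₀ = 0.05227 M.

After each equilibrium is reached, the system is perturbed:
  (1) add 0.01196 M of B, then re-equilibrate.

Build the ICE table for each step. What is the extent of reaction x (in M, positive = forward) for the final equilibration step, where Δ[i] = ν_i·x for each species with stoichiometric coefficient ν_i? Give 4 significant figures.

Q₀ = 0.006457 vs Keq = 5.9030e-04 ⇒ Q>K, reverse
Step 1:
                  E         B
  Initial    0.2807   0.05227
  Change     0.0265   -0.0265
  Equil      0.3072   0.02577
  solve Keq expr → x = -0.008833; check Q = 5.9030e-04
Then add 0.01196 M of B.
Step 2:
                  E         B
  Initial    0.3072   0.03773
  Change    0.01103  -0.01103
  Equil      0.3182    0.0267
  solve Keq expr → x = -0.003678; check Q = 5.9030e-04

x = -0.003678 M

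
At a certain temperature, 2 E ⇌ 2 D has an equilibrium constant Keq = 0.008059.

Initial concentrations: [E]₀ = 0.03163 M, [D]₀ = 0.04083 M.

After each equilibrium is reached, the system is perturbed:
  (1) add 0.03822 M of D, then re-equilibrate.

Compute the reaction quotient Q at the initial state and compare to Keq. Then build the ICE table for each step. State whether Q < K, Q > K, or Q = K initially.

Q₀ = 1.666 vs Keq = 0.008059 ⇒ Q>K, reverse
Step 1:
                  E         D
  Initial   0.03163   0.04083
  Change    0.03486  -0.03486
  Equil     0.06649  0.005969
  solve Keq expr → x = -0.01743; check Q = 0.008059
Then add 0.03822 M of D.
Step 2:
                  E         D
  Initial   0.06649   0.04419
  Change    0.03507  -0.03507
  Equil      0.1016  0.009117
  solve Keq expr → x = -0.01754; check Q = 0.008059

Q₀ = 1.666; Q > K (proceeds reverse)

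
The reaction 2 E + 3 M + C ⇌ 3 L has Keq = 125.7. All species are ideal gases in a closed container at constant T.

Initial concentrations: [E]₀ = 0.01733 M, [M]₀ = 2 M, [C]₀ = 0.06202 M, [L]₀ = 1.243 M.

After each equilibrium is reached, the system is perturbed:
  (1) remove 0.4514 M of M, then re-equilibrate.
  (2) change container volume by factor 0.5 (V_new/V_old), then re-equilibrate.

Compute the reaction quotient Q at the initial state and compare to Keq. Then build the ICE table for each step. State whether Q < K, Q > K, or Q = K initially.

Q₀ = 1.2888e+04; Q > K (proceeds reverse)

Q₀ = 1.2888e+04 vs Keq = 125.7 ⇒ Q>K, reverse
Step 1:
                    E           M           C           L
  Initial     0.01733           2     0.06202       1.243
  Change      0.08654      0.1298     0.04327     -0.1298
  Equil        0.1039        2.13      0.1053       1.113
  solve Keq expr → x = -0.04327; check Q = 125.7
Then remove 0.4514 M of M.
Step 2:
                    E           M           C           L
  Initial      0.1039       1.678      0.1053       1.113
  Change      0.02507     0.03761     0.01254    -0.03761
  Equil        0.1289       1.716      0.1178       1.076
  solve Keq expr → x = -0.01254; check Q = 125.7
Then change container volume by factor 0.5 (V_new/V_old).
Step 3:
                    E           M           C           L
  Initial      0.2579       3.432      0.2357       2.151
  Change      -0.1262     -0.1893    -0.06311      0.1893
  Equil        0.1317       3.243      0.1725        2.34
  solve Keq expr → x = 0.06311; check Q = 125.7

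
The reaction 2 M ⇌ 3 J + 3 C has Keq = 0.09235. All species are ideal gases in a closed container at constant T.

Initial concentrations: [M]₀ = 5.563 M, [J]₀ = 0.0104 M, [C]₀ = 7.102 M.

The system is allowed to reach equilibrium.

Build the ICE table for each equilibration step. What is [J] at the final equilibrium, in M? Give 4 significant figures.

[J]_eq = 0.192 M

Q₀ = 1.3020e-05 vs Keq = 0.09235 ⇒ Q<K, forward
Step 1:
                  M         J         C
  I           5.563    0.0104     7.102
  C         -0.1211    0.1816    0.1816
  E           5.442     0.192     7.284
  solve Keq expr → x = 0.06053; check Q = 0.09235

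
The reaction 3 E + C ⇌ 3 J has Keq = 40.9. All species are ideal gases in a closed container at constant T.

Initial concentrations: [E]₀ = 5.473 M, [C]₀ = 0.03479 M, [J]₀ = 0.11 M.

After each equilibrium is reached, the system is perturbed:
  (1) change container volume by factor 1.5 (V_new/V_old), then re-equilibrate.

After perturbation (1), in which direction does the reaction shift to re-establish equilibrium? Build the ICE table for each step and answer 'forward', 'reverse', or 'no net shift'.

Q₀ = 2.3337e-04 vs Keq = 40.9 ⇒ Q<K, forward
Step 1:
                    E           C           J
  I             5.473     0.03479        0.11
  C           -0.1044    -0.03479      0.1044
  E             5.369  1.5565e-06      0.2144
  solve Keq expr → x = 0.03479; check Q = 40.9
Then change container volume by factor 1.5 (V_new/V_old).
Step 2:
                    E           C           J
  I             3.579  1.0377e-06      0.1429
  C        1.5563e-06  5.1878e-07 -1.5563e-06
  E             3.579  1.5564e-06      0.1429
  solve Keq expr → x = -5.1878e-07; check Q = 40.9

Direction: reverse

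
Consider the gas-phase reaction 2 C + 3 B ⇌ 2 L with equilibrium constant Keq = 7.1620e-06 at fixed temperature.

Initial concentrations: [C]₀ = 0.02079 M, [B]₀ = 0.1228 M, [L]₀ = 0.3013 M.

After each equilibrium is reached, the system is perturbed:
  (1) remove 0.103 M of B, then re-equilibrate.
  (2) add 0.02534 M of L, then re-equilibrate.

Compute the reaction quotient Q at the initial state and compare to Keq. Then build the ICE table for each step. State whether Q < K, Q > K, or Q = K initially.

Q₀ = 1.1342e+05; Q > K (proceeds reverse)

Q₀ = 1.1342e+05 vs Keq = 7.1620e-06 ⇒ Q>K, reverse
Step 1:
                    C           B           L
  I           0.02079      0.1228      0.3013
  C            0.3009      0.4514     -0.3009
  E            0.3217      0.5742  3.7460e-04
  solve Keq expr → x = -0.1505; check Q = 7.1620e-06
Then remove 0.103 M of B.
Step 2:
                    C           B           L
  I            0.3217      0.4712  3.7460e-04
  C        9.5920e-05  1.4388e-04 -9.5920e-05
  E            0.3218      0.4713  2.7868e-04
  solve Keq expr → x = -4.7960e-05; check Q = 7.1620e-06
Then add 0.02534 M of L.
Step 3:
                    C           B           L
  I            0.3218      0.4713     0.02562
  C           0.02528     0.03792    -0.02528
  E            0.3471      0.5093  3.3757e-04
  solve Keq expr → x = -0.01264; check Q = 7.1620e-06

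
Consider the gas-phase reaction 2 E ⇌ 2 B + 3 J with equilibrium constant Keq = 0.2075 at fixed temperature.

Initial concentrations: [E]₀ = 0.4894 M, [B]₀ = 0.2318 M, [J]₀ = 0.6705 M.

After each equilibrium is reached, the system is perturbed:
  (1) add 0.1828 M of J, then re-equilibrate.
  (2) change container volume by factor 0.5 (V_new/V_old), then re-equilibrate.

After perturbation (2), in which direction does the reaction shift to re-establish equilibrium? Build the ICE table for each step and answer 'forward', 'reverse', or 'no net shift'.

Q₀ = 0.06762 vs Keq = 0.2075 ⇒ Q<K, forward
Step 1:
                   E          B          J
  I           0.4894     0.2318     0.6705
  C         -0.06123    0.06123    0.09184
  E           0.4282      0.293     0.7623
  solve Keq expr → x = 0.03061; check Q = 0.2075
Then add 0.1828 M of J.
Step 2:
                   E          B          J
  I           0.4282      0.293     0.9451
  C           0.0386    -0.0386    -0.0579
  E           0.4668     0.2544     0.8872
  solve Keq expr → x = -0.0193; check Q = 0.2075
Then change container volume by factor 0.5 (V_new/V_old).
Step 3:
                   E          B          J
  I           0.9336     0.5088      1.774
  C            0.212     -0.212     -0.318
  E            1.146     0.2969      1.456
  solve Keq expr → x = -0.106; check Q = 0.2075

Direction: reverse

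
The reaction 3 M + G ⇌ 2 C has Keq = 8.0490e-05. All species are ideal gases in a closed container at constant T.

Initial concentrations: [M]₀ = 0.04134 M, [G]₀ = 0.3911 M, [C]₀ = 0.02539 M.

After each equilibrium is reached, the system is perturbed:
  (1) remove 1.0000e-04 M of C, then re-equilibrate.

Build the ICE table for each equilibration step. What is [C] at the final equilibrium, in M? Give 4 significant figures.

Q₀ = 23.33 vs Keq = 8.0490e-05 ⇒ Q>K, reverse
Step 1:
                    M           G           C
  I           0.04134      0.3911     0.02539
  C           0.03789     0.01263    -0.02526
  E           0.07923      0.4037  1.2714e-04
  solve Keq expr → x = -0.01263; check Q = 8.0490e-05
Then remove 1.0000e-04 M of C.
Step 2:
                    M           G           C
  I           0.07923      0.4037  2.7141e-05
  C       -1.4945e-04 -4.9816e-05  9.9633e-05
  E           0.07908      0.4037  1.2677e-04
  solve Keq expr → x = 4.9816e-05; check Q = 8.0490e-05

[C]_eq = 1.2677e-04 M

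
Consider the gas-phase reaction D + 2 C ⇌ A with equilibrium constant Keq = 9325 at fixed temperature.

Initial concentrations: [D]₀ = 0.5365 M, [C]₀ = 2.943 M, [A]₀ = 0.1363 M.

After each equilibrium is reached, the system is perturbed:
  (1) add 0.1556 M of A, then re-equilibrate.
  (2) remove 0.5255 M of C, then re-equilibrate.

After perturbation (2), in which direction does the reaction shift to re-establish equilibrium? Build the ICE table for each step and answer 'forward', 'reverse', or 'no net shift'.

Q₀ = 0.02933 vs Keq = 9325 ⇒ Q<K, forward
Step 1:
                    D           C           A
  I            0.5365       2.943      0.1363
  C           -0.5365      -1.073      0.5365
  E        2.0631e-05        1.87      0.6728
  solve Keq expr → x = 0.5365; check Q = 9325
Then add 0.1556 M of A.
Step 2:
                    D           C           A
  I        2.0631e-05        1.87      0.8284
  C        4.7711e-06  9.5423e-06 -4.7711e-06
  E        2.5402e-05        1.87      0.8284
  solve Keq expr → x = -4.7711e-06; check Q = 9325
Then remove 0.5255 M of C.
Step 3:
                    D           C           A
  I        2.5402e-05       1.345      0.8284
  C        2.3732e-05  4.7463e-05 -2.3732e-05
  E        4.9134e-05       1.345      0.8284
  solve Keq expr → x = -2.3732e-05; check Q = 9325

Direction: reverse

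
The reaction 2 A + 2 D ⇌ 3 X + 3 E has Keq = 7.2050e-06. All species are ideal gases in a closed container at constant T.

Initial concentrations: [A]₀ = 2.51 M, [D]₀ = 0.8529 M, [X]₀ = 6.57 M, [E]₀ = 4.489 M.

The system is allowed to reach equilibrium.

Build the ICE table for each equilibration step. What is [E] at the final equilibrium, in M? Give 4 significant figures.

Q₀ = 5598 vs Keq = 7.2050e-06 ⇒ Q>K, reverse
Step 1:
                   A          D          X          E
  I             2.51     0.8529       6.57      4.489
  C            2.947      2.947     -4.421     -4.421
  E            5.457        3.8      2.149    0.06785
  solve Keq expr → x = -1.474; check Q = 7.2050e-06

[E]_eq = 0.06785 M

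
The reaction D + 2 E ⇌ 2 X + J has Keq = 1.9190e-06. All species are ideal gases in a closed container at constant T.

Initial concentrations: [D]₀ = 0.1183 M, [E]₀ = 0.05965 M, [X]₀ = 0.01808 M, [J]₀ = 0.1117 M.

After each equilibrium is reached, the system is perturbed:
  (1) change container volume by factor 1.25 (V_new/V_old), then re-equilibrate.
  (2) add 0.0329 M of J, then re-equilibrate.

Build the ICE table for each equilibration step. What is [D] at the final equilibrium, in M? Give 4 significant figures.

Q₀ = 0.08674 vs Keq = 1.9190e-06 ⇒ Q>K, reverse
Step 1:
                   D          E          X          J
  Initial     0.1183    0.05965    0.01808     0.1117
  Change     0.00898    0.01796   -0.01796   -0.00898
  Equil       0.1273    0.07761 1.1968e-04     0.1027
  solve Keq expr → x = -0.00898; check Q = 1.9190e-06
Then change container volume by factor 1.25 (V_new/V_old).
Step 2:
                   D          E          X          J
  Initial     0.1018    0.06209 9.5741e-05    0.08218
  Change           0          0          0          0
  Equil       0.1018    0.06209 9.5741e-05    0.08218
  solve Keq expr → x = 0; check Q = 1.9190e-06
Then add 0.0329 M of J.
Step 3:
                   D          E          X          J
  Initial     0.1018    0.06209 9.5741e-05     0.1151
  Change  7.4054e-06 1.4811e-05 -1.4811e-05 -7.4054e-06
  Equil       0.1018     0.0621 8.0931e-05     0.1151
  solve Keq expr → x = -7.4054e-06; check Q = 1.9190e-06

[D]_eq = 0.1018 M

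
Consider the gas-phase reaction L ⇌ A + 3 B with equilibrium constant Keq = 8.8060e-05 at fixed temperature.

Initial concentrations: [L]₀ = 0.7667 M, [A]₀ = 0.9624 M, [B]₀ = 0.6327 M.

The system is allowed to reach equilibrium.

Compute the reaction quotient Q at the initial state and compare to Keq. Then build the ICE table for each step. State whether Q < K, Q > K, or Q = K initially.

Q₀ = 0.3179; Q > K (proceeds reverse)

Q₀ = 0.3179 vs Keq = 8.8060e-05 ⇒ Q>K, reverse
Step 1:
                  L         A         B
  Initial    0.7667    0.9624    0.6327
  Change     0.1949   -0.1949   -0.5847
  Equil      0.9616    0.7675   0.04796
  solve Keq expr → x = -0.1949; check Q = 8.8060e-05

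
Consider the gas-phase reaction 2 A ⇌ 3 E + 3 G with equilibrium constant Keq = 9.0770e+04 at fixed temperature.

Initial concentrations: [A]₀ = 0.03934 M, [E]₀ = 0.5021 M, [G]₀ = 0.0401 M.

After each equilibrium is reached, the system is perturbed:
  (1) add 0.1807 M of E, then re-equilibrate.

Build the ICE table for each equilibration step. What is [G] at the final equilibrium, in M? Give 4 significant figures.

[G]_eq = 0.09901 M

Q₀ = 0.005274 vs Keq = 9.0770e+04 ⇒ Q<K, forward
Step 1:
                   A          E          G
  Initial    0.03934     0.5021     0.0401
  Change     -0.0393    0.05894    0.05894
  Equil   4.3478e-05      0.561    0.09904
  solve Keq expr → x = 0.01965; check Q = 9.0770e+04
Then add 0.1807 M of E.
Step 2:
                   A          E          G
  Initial 4.3478e-05     0.7417    0.09904
  Change  2.2577e-05 -3.3865e-05 -3.3865e-05
  Equil   6.6055e-05     0.7417    0.09901
  solve Keq expr → x = -1.1288e-05; check Q = 9.0770e+04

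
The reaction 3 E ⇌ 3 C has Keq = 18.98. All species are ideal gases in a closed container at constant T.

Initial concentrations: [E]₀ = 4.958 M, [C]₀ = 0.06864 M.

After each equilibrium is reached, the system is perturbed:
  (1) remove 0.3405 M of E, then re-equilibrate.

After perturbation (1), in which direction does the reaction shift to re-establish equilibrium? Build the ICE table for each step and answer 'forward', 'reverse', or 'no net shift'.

Direction: reverse

Q₀ = 2.6535e-06 vs Keq = 18.98 ⇒ Q<K, forward
Step 1:
                  E         C
  init        4.958   0.06864
  Δ          -3.587     3.587
  eq          1.371     3.656
  solve Keq expr → x = 1.196; check Q = 18.98
Then remove 0.3405 M of E.
Step 2:
                  E         C
  init         1.03     3.656
  Δ          0.2477   -0.2477
  eq          1.278     3.408
  solve Keq expr → x = -0.08255; check Q = 18.98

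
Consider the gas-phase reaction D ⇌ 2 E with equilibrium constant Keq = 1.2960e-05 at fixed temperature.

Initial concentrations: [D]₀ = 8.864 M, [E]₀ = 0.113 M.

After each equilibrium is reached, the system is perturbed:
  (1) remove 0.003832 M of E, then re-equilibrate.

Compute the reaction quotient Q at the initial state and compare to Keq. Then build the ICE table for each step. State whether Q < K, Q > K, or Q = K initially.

Q₀ = 0.001441 vs Keq = 1.2960e-05 ⇒ Q>K, reverse
Step 1:
                   D          E
  init         8.864      0.113
  Δ          0.05113    -0.1023
  eq           8.915    0.01075
  solve Keq expr → x = -0.05113; check Q = 1.2960e-05
Then remove 0.003832 M of E.
Step 2:
                   D          E
  init         8.915   0.006917
  Δ        -0.001915   0.003831
  eq           8.913    0.01075
  solve Keq expr → x = 0.001915; check Q = 1.2960e-05

Q₀ = 0.001441; Q > K (proceeds reverse)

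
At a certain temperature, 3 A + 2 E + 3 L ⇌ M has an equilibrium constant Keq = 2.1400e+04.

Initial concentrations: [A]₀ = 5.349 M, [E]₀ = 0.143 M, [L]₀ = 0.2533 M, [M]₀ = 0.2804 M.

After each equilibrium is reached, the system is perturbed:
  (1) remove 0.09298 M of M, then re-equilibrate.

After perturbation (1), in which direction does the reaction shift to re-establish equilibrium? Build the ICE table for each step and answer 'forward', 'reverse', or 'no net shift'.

Q₀ = 5.513 vs Keq = 2.1400e+04 ⇒ Q<K, forward
Step 1:
                   A          E          L          M
  init         5.349      0.143     0.2533     0.2804
  Δ          -0.1855    -0.1237    -0.1855    0.06184
  eq           5.163    0.01932    0.06778     0.3422
  solve Keq expr → x = 0.06184; check Q = 2.1400e+04
Then remove 0.09298 M of M.
Step 2:
                   A          E          L          M
  init         5.163    0.01932    0.06778     0.2493
  Δ        -0.002654  -0.001769  -0.002654 8.8456e-04
  eq           5.161    0.01755    0.06512     0.2501
  solve Keq expr → x = 8.8456e-04; check Q = 2.1400e+04

Direction: forward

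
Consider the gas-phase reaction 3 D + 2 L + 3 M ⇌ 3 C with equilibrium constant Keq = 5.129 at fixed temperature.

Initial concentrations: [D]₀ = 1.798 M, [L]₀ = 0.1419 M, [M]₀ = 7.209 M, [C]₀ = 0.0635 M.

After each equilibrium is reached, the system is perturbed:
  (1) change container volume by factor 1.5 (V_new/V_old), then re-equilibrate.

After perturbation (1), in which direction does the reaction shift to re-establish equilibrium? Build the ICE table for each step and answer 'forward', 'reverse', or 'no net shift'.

Direction: reverse

Q₀ = 5.8393e-06 vs Keq = 5.129 ⇒ Q<K, forward
Step 1:
                    D           L           M           C
  init          1.798      0.1419       7.209      0.0635
  Δ           -0.2103     -0.1402     -0.2103      0.2103
  eq            1.588    0.001708       6.999      0.2738
  solve Keq expr → x = 0.0701; check Q = 5.129
Then change container volume by factor 1.5 (V_new/V_old).
Step 2:
                    D           L           M           C
  init          1.058    0.001138       4.666      0.1825
  Δ          0.002865     0.00191    0.002865   -0.002865
  eq            1.061    0.003049       4.669      0.1797
  solve Keq expr → x = -9.5502e-04; check Q = 5.129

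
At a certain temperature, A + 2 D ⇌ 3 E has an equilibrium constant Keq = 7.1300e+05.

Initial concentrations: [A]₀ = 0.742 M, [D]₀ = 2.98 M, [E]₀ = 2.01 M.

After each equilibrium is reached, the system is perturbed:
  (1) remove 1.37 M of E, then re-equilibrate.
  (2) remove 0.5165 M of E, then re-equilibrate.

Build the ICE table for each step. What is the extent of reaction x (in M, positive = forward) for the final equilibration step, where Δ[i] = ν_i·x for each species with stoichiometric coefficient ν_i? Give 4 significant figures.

x = 6.6242e-06 M

Q₀ = 1.232 vs Keq = 7.1300e+05 ⇒ Q<K, forward
Step 1:
                  A         D         E
  I           0.742      2.98      2.01
  C          -0.742    -1.484     2.226
  E       4.7623e-05     1.496     4.236
  solve Keq expr → x = 0.742; check Q = 7.1300e+05
Then remove 1.37 M of E.
Step 2:
                  A         D         E
  I       4.7623e-05     1.496     2.866
  C       -3.2871e-05 -6.5743e-05 9.8614e-05
  E       1.4752e-05     1.496     2.866
  solve Keq expr → x = 3.2871e-05; check Q = 7.1300e+05
Then remove 0.5165 M of E.
Step 3:
                  A         D         E
  I       1.4752e-05     1.496     2.349
  C       -6.6242e-06 -1.3248e-05 1.9873e-05
  E       8.1274e-06     1.496     2.349
  solve Keq expr → x = 6.6242e-06; check Q = 7.1300e+05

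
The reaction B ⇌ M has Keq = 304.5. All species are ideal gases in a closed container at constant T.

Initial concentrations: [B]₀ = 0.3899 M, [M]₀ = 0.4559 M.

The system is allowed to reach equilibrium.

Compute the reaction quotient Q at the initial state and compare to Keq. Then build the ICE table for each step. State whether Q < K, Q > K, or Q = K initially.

Q₀ = 1.169 vs Keq = 304.5 ⇒ Q<K, forward
Step 1:
                    B           M
  init         0.3899      0.4559
  Δ           -0.3871      0.3871
  eq         0.002769       0.843
  solve Keq expr → x = 0.3871; check Q = 304.5

Q₀ = 1.169; Q < K (proceeds forward)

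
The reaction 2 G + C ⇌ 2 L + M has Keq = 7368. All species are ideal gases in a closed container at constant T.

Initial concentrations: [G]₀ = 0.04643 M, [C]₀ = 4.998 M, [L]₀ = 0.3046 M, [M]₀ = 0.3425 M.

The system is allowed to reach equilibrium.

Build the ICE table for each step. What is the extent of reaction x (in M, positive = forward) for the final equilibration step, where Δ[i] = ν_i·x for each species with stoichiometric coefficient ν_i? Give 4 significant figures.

Q₀ = 2.949 vs Keq = 7368 ⇒ Q<K, forward
Step 1:
                    G           C           L           M
  I           0.04643       4.998      0.3046      0.3425
  C          -0.04533    -0.02266     0.04533     0.02266
  E          0.001104       4.975      0.3499      0.3652
  solve Keq expr → x = 0.02266; check Q = 7368

x = 0.02266 M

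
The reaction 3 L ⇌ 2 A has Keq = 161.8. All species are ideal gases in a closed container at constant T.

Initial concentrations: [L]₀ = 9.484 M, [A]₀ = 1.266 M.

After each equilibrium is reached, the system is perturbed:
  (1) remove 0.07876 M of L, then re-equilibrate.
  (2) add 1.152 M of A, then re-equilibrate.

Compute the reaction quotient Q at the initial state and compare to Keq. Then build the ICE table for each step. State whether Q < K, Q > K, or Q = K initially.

Q₀ = 0.001879; Q < K (proceeds forward)

Q₀ = 0.001879 vs Keq = 161.8 ⇒ Q<K, forward
Step 1:
                  L         A
  I           9.484     1.266
  C          -8.804     5.869
  E          0.6802     7.135
  solve Keq expr → x = 2.935; check Q = 161.8
Then remove 0.07876 M of L.
Step 2:
                  L         A
  I          0.6014     7.135
  C         0.07556  -0.05037
  E           0.677     7.085
  solve Keq expr → x = -0.02519; check Q = 161.8
Then add 1.152 M of A.
Step 3:
                  L         A
  I           0.677     8.237
  C         0.06875  -0.04583
  E          0.7457     8.191
  solve Keq expr → x = -0.02292; check Q = 161.8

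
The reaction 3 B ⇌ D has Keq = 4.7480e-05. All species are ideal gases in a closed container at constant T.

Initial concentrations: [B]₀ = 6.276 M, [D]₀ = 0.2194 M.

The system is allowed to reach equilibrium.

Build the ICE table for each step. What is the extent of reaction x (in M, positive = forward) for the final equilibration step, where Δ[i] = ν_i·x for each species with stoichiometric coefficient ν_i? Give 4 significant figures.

Q₀ = 8.8754e-04 vs Keq = 4.7480e-05 ⇒ Q>K, reverse
Step 1:
                  B         D
  I           6.276    0.2194
  C          0.6117   -0.2039
  E           6.888   0.01551
  solve Keq expr → x = -0.2039; check Q = 4.7480e-05

x = -0.2039 M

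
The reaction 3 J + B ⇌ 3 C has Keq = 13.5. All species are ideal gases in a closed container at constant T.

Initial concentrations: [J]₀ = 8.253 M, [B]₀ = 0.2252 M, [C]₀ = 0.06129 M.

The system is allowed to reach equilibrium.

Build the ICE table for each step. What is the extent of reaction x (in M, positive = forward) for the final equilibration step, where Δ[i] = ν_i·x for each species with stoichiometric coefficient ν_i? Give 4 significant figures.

Q₀ = 1.8187e-06 vs Keq = 13.5 ⇒ Q<K, forward
Step 1:
                    J           B           C
  init          8.253      0.2252     0.06129
  Δ           -0.6754     -0.2251      0.6754
  eq            7.578  6.8064e-05      0.7367
  solve Keq expr → x = 0.2251; check Q = 13.5

x = 0.2251 M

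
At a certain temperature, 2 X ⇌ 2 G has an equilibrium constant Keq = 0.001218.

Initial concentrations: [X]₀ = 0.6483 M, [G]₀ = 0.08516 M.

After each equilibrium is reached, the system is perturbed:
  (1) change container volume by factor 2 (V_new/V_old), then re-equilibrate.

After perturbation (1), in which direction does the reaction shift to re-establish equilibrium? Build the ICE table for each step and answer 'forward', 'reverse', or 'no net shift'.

Q₀ = 0.01726 vs Keq = 0.001218 ⇒ Q>K, reverse
Step 1:
                   X          G
  Initial     0.6483    0.08516
  Change     0.06043   -0.06043
  Equil       0.7087    0.02473
  solve Keq expr → x = -0.03021; check Q = 0.001218
Then change container volume by factor 2 (V_new/V_old).
Step 2:
                   X          G
  Initial     0.3544    0.01237
  Change           0          0
  Equil       0.3544    0.01237
  solve Keq expr → x = 0; check Q = 0.001218

Direction: no net shift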